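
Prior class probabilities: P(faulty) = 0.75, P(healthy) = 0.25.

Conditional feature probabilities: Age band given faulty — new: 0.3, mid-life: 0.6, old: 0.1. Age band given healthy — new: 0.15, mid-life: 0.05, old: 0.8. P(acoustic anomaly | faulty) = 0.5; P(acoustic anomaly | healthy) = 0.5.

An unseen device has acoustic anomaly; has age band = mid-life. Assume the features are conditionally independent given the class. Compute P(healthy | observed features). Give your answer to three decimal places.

0.027

faulty: 0.75 × 0.6 × 0.5 = 0.225
healthy: 0.25 × 0.05 × 0.5 = 0.00625
P(healthy | x) = 0.00625 / 0.23125 ≈ 0.027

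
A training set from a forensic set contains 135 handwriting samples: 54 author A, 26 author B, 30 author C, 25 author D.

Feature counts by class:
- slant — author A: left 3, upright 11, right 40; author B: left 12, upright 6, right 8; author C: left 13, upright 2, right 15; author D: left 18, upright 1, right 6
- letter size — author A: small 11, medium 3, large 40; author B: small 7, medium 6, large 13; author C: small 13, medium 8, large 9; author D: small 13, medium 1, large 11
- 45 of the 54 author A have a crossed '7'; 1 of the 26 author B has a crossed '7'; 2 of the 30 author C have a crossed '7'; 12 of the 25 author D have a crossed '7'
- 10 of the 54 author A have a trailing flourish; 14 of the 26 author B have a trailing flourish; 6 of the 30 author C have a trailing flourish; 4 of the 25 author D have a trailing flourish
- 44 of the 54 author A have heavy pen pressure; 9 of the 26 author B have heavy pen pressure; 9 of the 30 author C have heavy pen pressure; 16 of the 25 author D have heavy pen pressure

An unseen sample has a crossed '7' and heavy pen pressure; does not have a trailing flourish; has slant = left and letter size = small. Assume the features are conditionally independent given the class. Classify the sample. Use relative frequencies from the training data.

author D

author A: (54/135) × (3/54) × (11/54) × (45/54) × (44/54) × (44/54) ≈ 0.00250451
author B: (26/135) × (12/26) × (7/26) × (1/26) × (12/26) × (9/26) ≈ 0.000147054
author C: (30/135) × (13/30) × (13/30) × (2/30) × (24/30) × (9/30) ≈ 0.000667654
author D: (25/135) × (18/25) × (13/25) × (12/25) × (21/25) × (16/25) = 0.017891328
Highest score → author D.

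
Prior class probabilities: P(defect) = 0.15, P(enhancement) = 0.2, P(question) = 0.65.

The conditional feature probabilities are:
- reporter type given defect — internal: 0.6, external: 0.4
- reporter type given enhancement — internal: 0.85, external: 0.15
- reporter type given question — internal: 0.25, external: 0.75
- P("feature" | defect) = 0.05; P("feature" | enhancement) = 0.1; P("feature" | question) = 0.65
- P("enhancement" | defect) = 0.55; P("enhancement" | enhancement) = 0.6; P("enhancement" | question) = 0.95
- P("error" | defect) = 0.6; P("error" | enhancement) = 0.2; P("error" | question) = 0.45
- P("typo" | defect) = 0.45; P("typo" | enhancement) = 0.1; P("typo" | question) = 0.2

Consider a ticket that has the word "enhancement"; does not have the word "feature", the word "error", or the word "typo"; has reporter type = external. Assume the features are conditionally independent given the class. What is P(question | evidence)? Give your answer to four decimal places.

defect: 0.15 × 0.4 × (1−0.05) × 0.55 × (1−0.6) × (1−0.45) = 0.006897
enhancement: 0.2 × 0.15 × (1−0.1) × 0.6 × (1−0.2) × (1−0.1) = 0.011664
question: 0.65 × 0.75 × (1−0.65) × 0.95 × (1−0.45) × (1−0.2) = 0.07132125
P(question | x) = 0.07132125 / 0.08988225 ≈ 0.7935

0.7935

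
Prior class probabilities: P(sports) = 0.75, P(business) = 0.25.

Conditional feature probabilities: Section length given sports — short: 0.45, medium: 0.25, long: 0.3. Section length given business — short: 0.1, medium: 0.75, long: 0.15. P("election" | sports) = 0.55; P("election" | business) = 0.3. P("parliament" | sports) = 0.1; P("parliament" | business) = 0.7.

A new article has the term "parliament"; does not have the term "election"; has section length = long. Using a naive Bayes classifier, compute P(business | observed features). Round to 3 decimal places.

0.645

sports: 0.75 × 0.3 × (1−0.55) × 0.1 = 0.010125
business: 0.25 × 0.15 × (1−0.3) × 0.7 = 0.018375
P(business | x) = 0.018375 / 0.0285 ≈ 0.645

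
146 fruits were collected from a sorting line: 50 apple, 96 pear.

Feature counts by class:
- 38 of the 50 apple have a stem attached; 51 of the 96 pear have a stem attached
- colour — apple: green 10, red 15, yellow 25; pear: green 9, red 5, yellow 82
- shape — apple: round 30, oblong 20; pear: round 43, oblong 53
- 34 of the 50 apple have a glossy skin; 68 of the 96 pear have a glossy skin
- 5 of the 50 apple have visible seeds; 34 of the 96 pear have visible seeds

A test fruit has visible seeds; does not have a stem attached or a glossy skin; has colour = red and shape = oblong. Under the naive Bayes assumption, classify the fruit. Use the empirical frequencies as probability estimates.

apple: (50/146) × (12/50) × (15/50) × (20/50) × (16/50) × (5/50) ≈ 0.000315616
pear: (96/146) × (45/96) × (5/96) × (53/96) × (28/96) × (34/96) ≈ 0.000915498
Highest score → pear.

pear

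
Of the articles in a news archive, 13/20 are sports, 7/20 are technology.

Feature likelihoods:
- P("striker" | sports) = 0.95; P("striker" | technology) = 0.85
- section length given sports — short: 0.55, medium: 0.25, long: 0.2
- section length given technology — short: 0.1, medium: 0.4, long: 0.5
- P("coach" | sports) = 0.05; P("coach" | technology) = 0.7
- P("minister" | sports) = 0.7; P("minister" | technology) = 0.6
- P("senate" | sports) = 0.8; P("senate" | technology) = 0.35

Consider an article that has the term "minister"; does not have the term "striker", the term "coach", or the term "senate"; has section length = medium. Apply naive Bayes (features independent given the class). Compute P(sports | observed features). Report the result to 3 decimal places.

0.305

sports: 0.65 × (1−0.95) × 0.25 × (1−0.05) × 0.7 × (1−0.8) = 0.001080625
technology: 0.35 × (1−0.85) × 0.4 × (1−0.7) × 0.6 × (1−0.35) = 0.002457
P(sports | x) = 0.001080625 / 0.003537625 ≈ 0.305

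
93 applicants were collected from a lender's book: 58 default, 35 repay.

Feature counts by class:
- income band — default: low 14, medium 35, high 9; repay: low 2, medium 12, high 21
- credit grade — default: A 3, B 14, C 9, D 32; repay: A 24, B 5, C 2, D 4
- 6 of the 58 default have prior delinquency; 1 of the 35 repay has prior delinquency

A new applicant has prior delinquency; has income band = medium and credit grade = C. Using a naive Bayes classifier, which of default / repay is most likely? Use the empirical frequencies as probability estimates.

default

default: (58/93) × (35/58) × (9/58) × (6/58) ≈ 0.0060412
repay: (35/93) × (12/35) × (2/35) × (1/35) ≈ 0.000210665
Highest score → default.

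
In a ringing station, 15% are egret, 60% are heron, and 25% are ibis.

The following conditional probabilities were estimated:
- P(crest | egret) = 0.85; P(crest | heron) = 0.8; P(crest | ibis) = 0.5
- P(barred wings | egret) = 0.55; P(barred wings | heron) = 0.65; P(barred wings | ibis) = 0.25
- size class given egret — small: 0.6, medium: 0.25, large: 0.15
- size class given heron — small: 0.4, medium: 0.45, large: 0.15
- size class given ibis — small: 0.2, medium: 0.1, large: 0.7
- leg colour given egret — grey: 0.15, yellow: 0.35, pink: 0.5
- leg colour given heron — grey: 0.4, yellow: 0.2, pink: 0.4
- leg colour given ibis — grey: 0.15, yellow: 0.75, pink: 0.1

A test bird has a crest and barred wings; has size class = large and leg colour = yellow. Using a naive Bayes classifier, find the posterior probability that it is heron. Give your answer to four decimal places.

0.3179

egret: 0.15 × 0.85 × 0.55 × 0.15 × 0.35 = 0.0036815625
heron: 0.6 × 0.8 × 0.65 × 0.15 × 0.2 = 0.00936
ibis: 0.25 × 0.5 × 0.25 × 0.7 × 0.75 = 0.01640625
P(heron | x) = 0.00936 / 0.0294478125 ≈ 0.3179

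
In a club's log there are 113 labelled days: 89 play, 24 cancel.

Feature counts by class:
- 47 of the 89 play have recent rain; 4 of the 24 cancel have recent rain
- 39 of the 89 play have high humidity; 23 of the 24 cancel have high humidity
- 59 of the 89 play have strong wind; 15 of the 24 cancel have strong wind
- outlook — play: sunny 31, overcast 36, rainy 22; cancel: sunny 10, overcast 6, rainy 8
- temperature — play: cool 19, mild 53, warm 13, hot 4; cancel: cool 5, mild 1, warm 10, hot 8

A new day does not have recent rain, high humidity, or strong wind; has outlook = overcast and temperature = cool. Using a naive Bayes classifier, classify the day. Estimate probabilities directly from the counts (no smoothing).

play

play: (89/113) × (42/89) × (50/89) × (30/89) × (36/89) × (19/89) ≈ 0.00607796
cancel: (24/113) × (20/24) × (1/24) × (9/24) × (6/24) × (5/24) ≈ 0.000144036
Highest score → play.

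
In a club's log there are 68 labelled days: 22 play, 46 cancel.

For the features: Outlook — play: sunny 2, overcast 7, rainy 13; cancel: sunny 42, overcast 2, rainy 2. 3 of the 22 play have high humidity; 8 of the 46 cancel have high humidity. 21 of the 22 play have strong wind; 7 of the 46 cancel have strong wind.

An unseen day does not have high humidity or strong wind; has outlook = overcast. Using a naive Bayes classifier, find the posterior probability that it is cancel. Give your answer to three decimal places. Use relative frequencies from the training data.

play: (22/68) × (7/22) × (19/22) × (1/22) ≈ 0.00404108
cancel: (46/68) × (2/46) × (38/46) × (39/46) ≈ 0.0205994
P(cancel | x) = 0.0205994 / 0.02464048 ≈ 0.836

0.836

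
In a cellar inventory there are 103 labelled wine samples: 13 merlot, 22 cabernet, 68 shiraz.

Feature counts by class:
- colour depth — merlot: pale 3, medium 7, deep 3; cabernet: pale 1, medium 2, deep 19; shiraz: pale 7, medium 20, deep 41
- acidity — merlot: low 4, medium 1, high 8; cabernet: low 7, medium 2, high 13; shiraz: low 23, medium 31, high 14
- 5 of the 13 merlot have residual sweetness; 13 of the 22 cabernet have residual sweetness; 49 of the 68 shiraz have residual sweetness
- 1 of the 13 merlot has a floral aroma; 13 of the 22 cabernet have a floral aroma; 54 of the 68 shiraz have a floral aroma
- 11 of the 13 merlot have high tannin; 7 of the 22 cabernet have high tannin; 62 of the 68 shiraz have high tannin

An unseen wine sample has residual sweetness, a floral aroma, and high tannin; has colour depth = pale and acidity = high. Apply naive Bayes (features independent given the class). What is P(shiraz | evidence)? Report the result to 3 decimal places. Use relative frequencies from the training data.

merlot: (13/103) × (3/13) × (8/13) × (5/13) × (1/13) × (11/13) ≈ 0.000448707
cabernet: (22/103) × (1/22) × (13/22) × (13/22) × (13/22) × (7/22) ≈ 0.000637383
shiraz: (68/103) × (7/68) × (14/68) × (49/68) × (54/68) × (62/68) ≈ 0.0073002
P(shiraz | x) = 0.0073002 / 0.00838629 ≈ 0.870

0.870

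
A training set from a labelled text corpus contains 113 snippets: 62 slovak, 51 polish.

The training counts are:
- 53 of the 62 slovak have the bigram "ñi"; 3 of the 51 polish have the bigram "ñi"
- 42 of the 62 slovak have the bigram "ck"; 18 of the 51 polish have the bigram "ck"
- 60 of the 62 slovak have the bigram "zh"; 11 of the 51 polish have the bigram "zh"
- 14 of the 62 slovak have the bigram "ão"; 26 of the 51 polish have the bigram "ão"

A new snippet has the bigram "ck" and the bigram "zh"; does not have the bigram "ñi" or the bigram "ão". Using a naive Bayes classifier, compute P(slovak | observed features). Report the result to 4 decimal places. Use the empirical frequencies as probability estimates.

slovak: (62/113) × (9/62) × (42/62) × (60/62) × (48/62) ≈ 0.0404232
polish: (51/113) × (48/51) × (18/51) × (11/51) × (25/51) ≈ 0.015851
P(slovak | x) = 0.0404232 / 0.0562742 ≈ 0.7183

0.7183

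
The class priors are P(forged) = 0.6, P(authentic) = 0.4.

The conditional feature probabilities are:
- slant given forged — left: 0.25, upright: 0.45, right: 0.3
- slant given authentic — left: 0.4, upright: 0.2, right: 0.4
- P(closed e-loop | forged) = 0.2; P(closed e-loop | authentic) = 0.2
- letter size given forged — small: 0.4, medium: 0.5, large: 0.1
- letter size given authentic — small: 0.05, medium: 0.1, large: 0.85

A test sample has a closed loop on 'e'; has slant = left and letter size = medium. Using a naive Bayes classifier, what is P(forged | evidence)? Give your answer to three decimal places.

forged: 0.6 × 0.25 × 0.2 × 0.5 = 0.015
authentic: 0.4 × 0.4 × 0.2 × 0.1 = 0.0032
P(forged | x) = 0.015 / 0.0182 ≈ 0.824

0.824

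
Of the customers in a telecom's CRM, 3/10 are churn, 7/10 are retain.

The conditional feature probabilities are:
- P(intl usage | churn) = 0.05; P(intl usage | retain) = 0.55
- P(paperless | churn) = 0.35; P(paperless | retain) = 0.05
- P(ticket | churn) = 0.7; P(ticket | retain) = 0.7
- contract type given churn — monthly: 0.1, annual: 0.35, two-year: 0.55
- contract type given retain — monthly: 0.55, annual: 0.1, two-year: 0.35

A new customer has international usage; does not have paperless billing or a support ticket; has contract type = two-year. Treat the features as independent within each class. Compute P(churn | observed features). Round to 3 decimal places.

churn: 0.3 × 0.05 × (1−0.35) × (1−0.7) × 0.55 = 0.00160875
retain: 0.7 × 0.55 × (1−0.05) × (1−0.7) × 0.35 = 0.03840375
P(churn | x) = 0.00160875 / 0.0400125 ≈ 0.040

0.040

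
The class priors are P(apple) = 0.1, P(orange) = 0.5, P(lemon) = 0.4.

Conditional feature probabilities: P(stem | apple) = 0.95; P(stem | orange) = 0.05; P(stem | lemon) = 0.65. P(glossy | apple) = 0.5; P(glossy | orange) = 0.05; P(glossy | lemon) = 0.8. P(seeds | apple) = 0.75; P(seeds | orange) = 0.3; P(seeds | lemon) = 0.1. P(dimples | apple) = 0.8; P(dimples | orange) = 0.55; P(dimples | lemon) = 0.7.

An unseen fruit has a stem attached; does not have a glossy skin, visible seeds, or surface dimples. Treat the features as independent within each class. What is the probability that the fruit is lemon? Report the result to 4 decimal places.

0.5875

apple: 0.1 × 0.95 × (1−0.5) × (1−0.75) × (1−0.8) = 0.002375
orange: 0.5 × 0.05 × (1−0.05) × (1−0.3) × (1−0.55) = 0.00748125
lemon: 0.4 × 0.65 × (1−0.8) × (1−0.1) × (1−0.7) = 0.01404
P(lemon | x) = 0.01404 / 0.02389625 ≈ 0.5875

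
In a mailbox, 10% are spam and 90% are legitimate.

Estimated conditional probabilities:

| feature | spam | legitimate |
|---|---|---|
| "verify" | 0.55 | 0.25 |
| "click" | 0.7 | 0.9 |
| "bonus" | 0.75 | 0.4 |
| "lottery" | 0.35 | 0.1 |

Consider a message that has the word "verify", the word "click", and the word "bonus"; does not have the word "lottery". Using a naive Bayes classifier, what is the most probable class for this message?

spam: 0.1 × 0.55 × 0.7 × 0.75 × (1−0.35) = 0.01876875
legitimate: 0.9 × 0.25 × 0.9 × 0.4 × (1−0.1) = 0.0729
Highest score → legitimate.

legitimate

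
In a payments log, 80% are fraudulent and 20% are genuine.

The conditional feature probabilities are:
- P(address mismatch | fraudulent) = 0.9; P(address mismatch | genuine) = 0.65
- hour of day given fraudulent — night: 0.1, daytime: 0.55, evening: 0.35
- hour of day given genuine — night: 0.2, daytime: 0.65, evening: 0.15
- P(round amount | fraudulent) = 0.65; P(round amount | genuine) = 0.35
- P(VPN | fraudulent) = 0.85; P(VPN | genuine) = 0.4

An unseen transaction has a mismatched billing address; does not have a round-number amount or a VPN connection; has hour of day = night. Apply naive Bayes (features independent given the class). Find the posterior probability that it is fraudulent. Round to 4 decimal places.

0.2716

fraudulent: 0.8 × 0.9 × 0.1 × (1−0.65) × (1−0.85) = 0.00378
genuine: 0.2 × 0.65 × 0.2 × (1−0.35) × (1−0.4) = 0.01014
P(fraudulent | x) = 0.00378 / 0.01392 ≈ 0.2716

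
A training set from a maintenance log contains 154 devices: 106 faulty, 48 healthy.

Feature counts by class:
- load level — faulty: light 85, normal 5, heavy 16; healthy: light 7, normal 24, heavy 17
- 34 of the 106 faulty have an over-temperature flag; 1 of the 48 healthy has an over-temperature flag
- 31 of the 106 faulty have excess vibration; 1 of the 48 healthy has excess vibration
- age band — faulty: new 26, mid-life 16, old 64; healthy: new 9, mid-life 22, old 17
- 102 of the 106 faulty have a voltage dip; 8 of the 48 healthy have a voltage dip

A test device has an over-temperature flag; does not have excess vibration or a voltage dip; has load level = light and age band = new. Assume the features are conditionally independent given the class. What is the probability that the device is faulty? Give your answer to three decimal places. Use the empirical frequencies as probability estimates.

faulty: (106/154) × (85/106) × (34/106) × (75/106) × (26/106) × (4/106) ≈ 0.00115944
healthy: (48/154) × (7/48) × (1/48) × (47/48) × (9/48) × (40/48) ≈ 0.000144881
P(faulty | x) = 0.00115944 / 0.001304321 ≈ 0.889

0.889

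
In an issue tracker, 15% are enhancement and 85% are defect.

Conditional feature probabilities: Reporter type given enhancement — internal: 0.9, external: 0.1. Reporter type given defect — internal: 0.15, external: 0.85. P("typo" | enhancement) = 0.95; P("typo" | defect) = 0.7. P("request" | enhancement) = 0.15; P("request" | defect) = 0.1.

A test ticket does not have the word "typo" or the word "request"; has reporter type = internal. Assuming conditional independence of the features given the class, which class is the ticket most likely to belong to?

enhancement: 0.15 × 0.9 × (1−0.95) × (1−0.15) = 0.0057375
defect: 0.85 × 0.15 × (1−0.7) × (1−0.1) = 0.034425
Highest score → defect.

defect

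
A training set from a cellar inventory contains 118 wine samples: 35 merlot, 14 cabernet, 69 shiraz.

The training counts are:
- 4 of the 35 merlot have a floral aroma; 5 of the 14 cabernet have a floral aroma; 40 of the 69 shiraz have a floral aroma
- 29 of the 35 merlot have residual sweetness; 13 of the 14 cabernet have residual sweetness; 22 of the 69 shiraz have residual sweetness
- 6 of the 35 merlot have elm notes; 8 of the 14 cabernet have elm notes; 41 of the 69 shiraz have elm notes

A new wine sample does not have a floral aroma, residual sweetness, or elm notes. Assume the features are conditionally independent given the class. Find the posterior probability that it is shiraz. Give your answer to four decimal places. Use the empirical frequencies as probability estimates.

0.6314

merlot: (35/118) × (31/35) × (6/35) × (29/35) ≈ 0.0373158
cabernet: (14/118) × (9/14) × (1/14) × (6/14) ≈ 0.00233483
shiraz: (69/118) × (29/69) × (47/69) × (28/69) ≈ 0.0679319
P(shiraz | x) = 0.0679319 / 0.10758253 ≈ 0.6314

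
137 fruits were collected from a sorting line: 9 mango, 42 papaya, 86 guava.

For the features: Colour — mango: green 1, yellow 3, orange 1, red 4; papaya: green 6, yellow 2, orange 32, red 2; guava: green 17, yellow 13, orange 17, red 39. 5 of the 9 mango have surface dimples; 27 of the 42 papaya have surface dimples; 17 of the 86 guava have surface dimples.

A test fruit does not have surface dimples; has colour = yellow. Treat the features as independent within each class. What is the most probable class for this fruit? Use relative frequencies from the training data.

guava

mango: (9/137) × (3/9) × (4/9) ≈ 0.00973236
papaya: (42/137) × (2/42) × (15/42) ≈ 0.00521376
guava: (86/137) × (13/86) × (69/86) ≈ 0.0761331
Highest score → guava.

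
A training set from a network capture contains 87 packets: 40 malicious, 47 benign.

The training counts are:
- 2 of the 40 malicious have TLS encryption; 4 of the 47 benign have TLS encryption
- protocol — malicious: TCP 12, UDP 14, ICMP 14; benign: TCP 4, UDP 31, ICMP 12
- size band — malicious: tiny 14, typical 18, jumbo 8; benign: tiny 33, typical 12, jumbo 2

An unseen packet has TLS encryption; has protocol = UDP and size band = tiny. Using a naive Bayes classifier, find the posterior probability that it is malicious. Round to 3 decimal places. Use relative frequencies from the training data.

0.117

malicious: (40/87) × (2/40) × (14/40) × (14/40) ≈ 0.00281609
benign: (47/87) × (4/47) × (31/47) × (33/47) ≈ 0.0212922
P(malicious | x) = 0.00281609 / 0.02410829 ≈ 0.117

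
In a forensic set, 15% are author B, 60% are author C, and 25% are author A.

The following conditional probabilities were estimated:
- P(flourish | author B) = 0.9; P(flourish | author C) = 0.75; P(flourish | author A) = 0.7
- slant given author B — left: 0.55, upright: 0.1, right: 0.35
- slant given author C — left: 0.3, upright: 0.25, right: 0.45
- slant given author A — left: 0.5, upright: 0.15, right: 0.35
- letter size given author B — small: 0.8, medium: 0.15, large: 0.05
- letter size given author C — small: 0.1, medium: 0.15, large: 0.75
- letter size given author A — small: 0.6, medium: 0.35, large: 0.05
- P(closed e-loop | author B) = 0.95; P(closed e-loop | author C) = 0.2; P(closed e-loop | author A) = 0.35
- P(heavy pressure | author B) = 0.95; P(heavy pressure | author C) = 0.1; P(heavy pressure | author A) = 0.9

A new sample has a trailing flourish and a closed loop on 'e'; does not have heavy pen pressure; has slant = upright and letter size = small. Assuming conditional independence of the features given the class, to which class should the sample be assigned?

author B: 0.15 × 0.9 × 0.1 × 0.8 × 0.95 × (1−0.95) = 0.000513
author C: 0.6 × 0.75 × 0.25 × 0.1 × 0.2 × (1−0.1) = 0.002025
author A: 0.25 × 0.7 × 0.15 × 0.6 × 0.35 × (1−0.9) = 0.00055125
Highest score → author C.

author C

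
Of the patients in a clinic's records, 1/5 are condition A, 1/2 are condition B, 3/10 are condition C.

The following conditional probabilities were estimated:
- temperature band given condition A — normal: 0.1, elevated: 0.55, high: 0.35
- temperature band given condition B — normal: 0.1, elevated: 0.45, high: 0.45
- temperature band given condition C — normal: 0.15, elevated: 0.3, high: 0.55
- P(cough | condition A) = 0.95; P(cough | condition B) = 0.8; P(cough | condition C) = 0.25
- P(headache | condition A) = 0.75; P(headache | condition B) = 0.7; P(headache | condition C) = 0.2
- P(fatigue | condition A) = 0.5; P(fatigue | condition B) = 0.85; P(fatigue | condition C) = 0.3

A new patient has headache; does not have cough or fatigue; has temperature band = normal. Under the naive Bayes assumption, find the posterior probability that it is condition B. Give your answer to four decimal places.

0.1707

condition A: 0.2 × 0.1 × (1−0.95) × 0.75 × (1−0.5) = 0.000375
condition B: 0.5 × 0.1 × (1−0.8) × 0.7 × (1−0.85) = 0.00105
condition C: 0.3 × 0.15 × (1−0.25) × 0.2 × (1−0.3) = 0.004725
P(condition B | x) = 0.00105 / 0.00615 ≈ 0.1707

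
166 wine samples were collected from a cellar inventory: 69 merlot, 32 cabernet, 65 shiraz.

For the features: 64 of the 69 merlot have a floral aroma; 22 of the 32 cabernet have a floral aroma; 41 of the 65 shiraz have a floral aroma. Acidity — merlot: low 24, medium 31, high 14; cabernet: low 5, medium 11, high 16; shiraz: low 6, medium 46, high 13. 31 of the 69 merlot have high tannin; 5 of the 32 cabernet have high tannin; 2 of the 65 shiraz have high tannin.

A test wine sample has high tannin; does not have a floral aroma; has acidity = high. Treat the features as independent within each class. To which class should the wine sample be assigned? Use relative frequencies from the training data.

merlot: (69/166) × (5/69) × (14/69) × (31/69) ≈ 0.0027457
cabernet: (32/166) × (10/32) × (16/32) × (5/32) ≈ 0.00470633
shiraz: (65/166) × (24/65) × (13/65) × (2/65) ≈ 0.000889713
Highest score → cabernet.

cabernet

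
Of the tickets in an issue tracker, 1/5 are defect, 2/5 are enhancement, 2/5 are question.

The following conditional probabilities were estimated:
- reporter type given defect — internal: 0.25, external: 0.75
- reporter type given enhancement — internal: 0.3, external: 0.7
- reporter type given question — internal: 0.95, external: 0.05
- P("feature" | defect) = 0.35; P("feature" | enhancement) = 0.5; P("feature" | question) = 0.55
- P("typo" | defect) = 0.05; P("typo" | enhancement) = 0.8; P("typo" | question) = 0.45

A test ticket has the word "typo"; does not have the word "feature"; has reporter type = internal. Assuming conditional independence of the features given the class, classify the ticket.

question

defect: 0.2 × 0.25 × (1−0.35) × 0.05 = 0.001625
enhancement: 0.4 × 0.3 × (1−0.5) × 0.8 = 0.048
question: 0.4 × 0.95 × (1−0.55) × 0.45 = 0.07695
Highest score → question.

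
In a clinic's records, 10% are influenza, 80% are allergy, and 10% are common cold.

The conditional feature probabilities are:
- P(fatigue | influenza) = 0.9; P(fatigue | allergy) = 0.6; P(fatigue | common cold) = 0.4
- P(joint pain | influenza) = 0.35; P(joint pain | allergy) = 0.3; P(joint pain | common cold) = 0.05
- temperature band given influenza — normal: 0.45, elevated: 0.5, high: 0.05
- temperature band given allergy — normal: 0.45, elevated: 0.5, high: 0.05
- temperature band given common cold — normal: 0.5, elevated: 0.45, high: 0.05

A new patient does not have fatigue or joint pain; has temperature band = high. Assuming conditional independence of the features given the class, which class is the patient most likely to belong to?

allergy

influenza: 0.1 × (1−0.9) × (1−0.35) × 0.05 = 0.000325
allergy: 0.8 × (1−0.6) × (1−0.3) × 0.05 = 0.0112
common cold: 0.1 × (1−0.4) × (1−0.05) × 0.05 = 0.00285
Highest score → allergy.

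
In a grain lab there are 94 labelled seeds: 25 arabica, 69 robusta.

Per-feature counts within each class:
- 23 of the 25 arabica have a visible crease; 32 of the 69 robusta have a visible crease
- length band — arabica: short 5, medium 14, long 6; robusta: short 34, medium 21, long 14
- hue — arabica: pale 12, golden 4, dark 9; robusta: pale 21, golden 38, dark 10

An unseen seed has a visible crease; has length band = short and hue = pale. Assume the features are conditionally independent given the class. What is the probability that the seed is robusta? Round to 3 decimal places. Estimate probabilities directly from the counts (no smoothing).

arabica: (25/94) × (23/25) × (5/25) × (12/25) ≈ 0.0234894
robusta: (69/94) × (32/69) × (34/69) × (21/69) ≈ 0.0510531
P(robusta | x) = 0.0510531 / 0.0745425 ≈ 0.685

0.685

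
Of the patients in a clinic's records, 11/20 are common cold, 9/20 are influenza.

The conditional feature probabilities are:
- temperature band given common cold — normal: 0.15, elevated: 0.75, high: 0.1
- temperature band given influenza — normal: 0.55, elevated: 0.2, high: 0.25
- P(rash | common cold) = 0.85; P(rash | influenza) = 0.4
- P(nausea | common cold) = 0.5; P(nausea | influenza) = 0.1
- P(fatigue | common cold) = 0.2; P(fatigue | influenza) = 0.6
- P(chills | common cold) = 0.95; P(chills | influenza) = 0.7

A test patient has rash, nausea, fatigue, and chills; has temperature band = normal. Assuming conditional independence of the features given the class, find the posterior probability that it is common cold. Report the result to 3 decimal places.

0.616

common cold: 0.55 × 0.15 × 0.85 × 0.5 × 0.2 × 0.95 = 0.006661875
influenza: 0.45 × 0.55 × 0.4 × 0.1 × 0.6 × 0.7 = 0.004158
P(common cold | x) = 0.006661875 / 0.010819875 ≈ 0.616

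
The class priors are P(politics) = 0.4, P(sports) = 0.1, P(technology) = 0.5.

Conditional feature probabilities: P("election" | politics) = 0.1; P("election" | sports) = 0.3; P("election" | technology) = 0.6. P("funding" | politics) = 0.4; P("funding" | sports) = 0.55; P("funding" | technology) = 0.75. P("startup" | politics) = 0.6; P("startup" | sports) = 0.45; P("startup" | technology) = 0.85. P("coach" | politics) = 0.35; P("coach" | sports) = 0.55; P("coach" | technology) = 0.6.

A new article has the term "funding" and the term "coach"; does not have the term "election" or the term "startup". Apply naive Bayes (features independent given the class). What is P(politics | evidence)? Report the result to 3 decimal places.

0.445

politics: 0.4 × (1−0.1) × 0.4 × (1−0.6) × 0.35 = 0.02016
sports: 0.1 × (1−0.3) × 0.55 × (1−0.45) × 0.55 = 0.01164625
technology: 0.5 × (1−0.6) × 0.75 × (1−0.85) × 0.6 = 0.0135
P(politics | x) = 0.02016 / 0.04530625 ≈ 0.445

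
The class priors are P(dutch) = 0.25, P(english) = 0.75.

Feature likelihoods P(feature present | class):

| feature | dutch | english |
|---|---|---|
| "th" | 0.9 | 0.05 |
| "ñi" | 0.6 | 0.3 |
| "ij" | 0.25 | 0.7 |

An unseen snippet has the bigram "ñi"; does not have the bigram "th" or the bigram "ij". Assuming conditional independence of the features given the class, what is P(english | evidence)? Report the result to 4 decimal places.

dutch: 0.25 × (1−0.9) × 0.6 × (1−0.25) = 0.01125
english: 0.75 × (1−0.05) × 0.3 × (1−0.7) = 0.064125
P(english | x) = 0.064125 / 0.075375 ≈ 0.8507

0.8507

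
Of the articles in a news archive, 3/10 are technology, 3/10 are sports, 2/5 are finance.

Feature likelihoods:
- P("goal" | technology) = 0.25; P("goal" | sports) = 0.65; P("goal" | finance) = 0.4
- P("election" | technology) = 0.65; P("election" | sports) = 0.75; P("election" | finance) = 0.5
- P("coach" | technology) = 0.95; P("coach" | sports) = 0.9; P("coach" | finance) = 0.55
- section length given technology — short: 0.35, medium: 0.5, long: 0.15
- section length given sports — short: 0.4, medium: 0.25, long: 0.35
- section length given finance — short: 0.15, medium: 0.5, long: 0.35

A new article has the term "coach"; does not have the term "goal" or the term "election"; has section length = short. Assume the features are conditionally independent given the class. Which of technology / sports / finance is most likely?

technology: 0.3 × (1−0.25) × (1−0.65) × 0.95 × 0.35 = 0.026184375
sports: 0.3 × (1−0.65) × (1−0.75) × 0.9 × 0.4 = 0.00945
finance: 0.4 × (1−0.4) × (1−0.5) × 0.55 × 0.15 = 0.0099
Highest score → technology.

technology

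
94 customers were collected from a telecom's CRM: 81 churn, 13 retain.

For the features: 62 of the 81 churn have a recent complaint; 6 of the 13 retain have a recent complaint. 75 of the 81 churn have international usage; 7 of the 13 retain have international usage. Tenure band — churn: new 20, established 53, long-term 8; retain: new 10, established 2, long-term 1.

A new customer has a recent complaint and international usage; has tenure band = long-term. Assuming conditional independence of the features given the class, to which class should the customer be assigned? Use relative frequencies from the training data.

churn

churn: (81/94) × (62/81) × (75/81) × (8/81) ≈ 0.0603177
retain: (13/94) × (6/13) × (7/13) × (1/13) ≈ 0.00264384
Highest score → churn.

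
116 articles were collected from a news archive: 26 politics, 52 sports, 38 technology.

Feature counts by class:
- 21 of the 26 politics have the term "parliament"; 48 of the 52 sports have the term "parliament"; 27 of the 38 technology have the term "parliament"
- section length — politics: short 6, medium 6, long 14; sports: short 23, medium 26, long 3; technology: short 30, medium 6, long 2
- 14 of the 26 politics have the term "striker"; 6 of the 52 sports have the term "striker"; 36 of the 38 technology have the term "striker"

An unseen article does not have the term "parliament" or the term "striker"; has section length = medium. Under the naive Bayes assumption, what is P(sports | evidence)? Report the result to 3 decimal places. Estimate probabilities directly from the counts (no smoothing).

0.739

politics: (26/116) × (5/26) × (6/26) × (12/26) ≈ 0.0045909
sports: (52/116) × (4/52) × (26/52) × (46/52) ≈ 0.015252
technology: (38/116) × (11/38) × (6/38) × (2/38) ≈ 0.000788041
P(sports | x) = 0.015252 / 0.020630941 ≈ 0.739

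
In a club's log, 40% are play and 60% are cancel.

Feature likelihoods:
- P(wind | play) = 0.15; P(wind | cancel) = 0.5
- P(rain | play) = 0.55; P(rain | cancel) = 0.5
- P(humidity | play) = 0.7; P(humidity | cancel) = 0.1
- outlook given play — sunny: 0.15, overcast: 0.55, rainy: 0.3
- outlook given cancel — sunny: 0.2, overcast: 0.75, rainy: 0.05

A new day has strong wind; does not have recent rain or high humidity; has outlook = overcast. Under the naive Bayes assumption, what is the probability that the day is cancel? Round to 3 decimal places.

0.958

play: 0.4 × 0.15 × (1−0.55) × (1−0.7) × 0.55 = 0.004455
cancel: 0.6 × 0.5 × (1−0.5) × (1−0.1) × 0.75 = 0.10125
P(cancel | x) = 0.10125 / 0.105705 ≈ 0.958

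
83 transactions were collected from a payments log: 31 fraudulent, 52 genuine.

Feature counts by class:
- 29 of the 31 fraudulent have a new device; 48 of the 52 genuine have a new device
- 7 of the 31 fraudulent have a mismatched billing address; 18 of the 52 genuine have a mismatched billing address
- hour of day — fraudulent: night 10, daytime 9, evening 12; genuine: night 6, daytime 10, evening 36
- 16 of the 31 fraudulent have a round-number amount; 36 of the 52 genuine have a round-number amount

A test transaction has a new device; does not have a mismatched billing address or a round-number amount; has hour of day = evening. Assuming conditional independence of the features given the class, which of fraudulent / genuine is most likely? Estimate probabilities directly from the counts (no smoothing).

genuine

fraudulent: (31/83) × (29/31) × (24/31) × (12/31) × (15/31) ≈ 0.0506662
genuine: (52/83) × (48/52) × (34/52) × (36/52) × (16/52) ≈ 0.080548
Highest score → genuine.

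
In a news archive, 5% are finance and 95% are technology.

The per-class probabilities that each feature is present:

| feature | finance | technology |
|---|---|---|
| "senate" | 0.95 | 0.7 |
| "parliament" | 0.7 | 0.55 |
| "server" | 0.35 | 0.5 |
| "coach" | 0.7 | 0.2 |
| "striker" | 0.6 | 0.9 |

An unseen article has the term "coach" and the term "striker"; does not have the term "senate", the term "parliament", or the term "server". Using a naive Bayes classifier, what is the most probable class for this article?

finance: 0.05 × (1−0.95) × (1−0.7) × (1−0.35) × 0.7 × 0.6 = 0.00020475
technology: 0.95 × (1−0.7) × (1−0.55) × (1−0.5) × 0.2 × 0.9 = 0.0115425
Highest score → technology.

technology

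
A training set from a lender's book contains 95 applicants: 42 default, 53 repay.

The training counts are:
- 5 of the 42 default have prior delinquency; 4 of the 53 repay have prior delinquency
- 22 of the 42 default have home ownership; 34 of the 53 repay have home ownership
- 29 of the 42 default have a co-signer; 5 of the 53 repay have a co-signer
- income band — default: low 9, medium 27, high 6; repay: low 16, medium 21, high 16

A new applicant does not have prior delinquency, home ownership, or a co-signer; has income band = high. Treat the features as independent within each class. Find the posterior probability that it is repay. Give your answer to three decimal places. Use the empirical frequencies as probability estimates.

default: (42/95) × (37/42) × (20/42) × (13/42) × (6/42) ≈ 0.00820077
repay: (53/95) × (49/53) × (19/53) × (48/53) × (16/53) ≈ 0.0505545
P(repay | x) = 0.0505545 / 0.05875527 ≈ 0.860

0.860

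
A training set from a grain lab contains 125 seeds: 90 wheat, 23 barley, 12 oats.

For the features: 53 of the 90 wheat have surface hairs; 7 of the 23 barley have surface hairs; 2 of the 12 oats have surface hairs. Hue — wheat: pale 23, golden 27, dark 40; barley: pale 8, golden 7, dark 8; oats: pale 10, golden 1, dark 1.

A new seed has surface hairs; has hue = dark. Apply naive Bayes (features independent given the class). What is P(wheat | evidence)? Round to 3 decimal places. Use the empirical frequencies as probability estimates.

wheat: (90/125) × (53/90) × (40/90) ≈ 0.188444
barley: (23/125) × (7/23) × (8/23) ≈ 0.0194783
oats: (12/125) × (2/12) × (1/12) ≈ 0.00133333
P(wheat | x) = 0.188444 / 0.20925563 ≈ 0.901

0.901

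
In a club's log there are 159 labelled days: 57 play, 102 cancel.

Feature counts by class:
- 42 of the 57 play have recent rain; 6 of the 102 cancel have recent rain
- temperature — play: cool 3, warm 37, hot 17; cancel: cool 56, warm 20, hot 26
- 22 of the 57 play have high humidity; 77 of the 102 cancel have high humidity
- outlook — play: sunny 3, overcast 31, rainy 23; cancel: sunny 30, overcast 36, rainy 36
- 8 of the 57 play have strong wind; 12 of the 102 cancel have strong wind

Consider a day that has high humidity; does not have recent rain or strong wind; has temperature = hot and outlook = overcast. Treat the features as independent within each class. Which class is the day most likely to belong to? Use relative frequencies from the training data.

cancel

play: (57/159) × (15/57) × (17/57) × (22/57) × (31/57) × (49/57) ≈ 0.0050772
cancel: (102/159) × (96/102) × (26/102) × (77/102) × (36/102) × (90/102) ≈ 0.0361812
Highest score → cancel.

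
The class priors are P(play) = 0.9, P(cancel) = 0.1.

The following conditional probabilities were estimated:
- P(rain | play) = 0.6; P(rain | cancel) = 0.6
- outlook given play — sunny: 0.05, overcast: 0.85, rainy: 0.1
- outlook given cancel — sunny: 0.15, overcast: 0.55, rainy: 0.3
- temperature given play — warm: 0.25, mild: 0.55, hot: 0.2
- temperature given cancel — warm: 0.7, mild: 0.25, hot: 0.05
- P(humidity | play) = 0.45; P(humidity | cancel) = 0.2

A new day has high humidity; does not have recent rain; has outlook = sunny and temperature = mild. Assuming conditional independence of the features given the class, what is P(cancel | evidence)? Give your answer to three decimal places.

0.063

play: 0.9 × (1−0.6) × 0.05 × 0.55 × 0.45 = 0.004455
cancel: 0.1 × (1−0.6) × 0.15 × 0.25 × 0.2 = 0.0003
P(cancel | x) = 0.0003 / 0.004755 ≈ 0.063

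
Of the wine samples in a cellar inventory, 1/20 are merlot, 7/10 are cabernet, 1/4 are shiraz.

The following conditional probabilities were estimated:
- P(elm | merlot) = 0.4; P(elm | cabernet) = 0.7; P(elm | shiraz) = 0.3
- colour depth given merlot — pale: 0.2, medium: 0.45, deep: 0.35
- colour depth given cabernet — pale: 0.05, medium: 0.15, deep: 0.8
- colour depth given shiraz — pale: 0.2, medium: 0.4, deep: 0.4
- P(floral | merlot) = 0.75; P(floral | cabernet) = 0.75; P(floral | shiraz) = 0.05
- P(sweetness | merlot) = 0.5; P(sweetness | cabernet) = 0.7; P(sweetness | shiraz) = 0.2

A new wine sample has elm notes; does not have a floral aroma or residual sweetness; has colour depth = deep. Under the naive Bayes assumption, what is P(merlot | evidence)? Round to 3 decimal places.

0.016

merlot: 0.05 × 0.4 × 0.35 × (1−0.75) × (1−0.5) = 0.000875
cabernet: 0.7 × 0.7 × 0.8 × (1−0.75) × (1−0.7) = 0.0294
shiraz: 0.25 × 0.3 × 0.4 × (1−0.05) × (1−0.2) = 0.0228
P(merlot | x) = 0.000875 / 0.053075 ≈ 0.016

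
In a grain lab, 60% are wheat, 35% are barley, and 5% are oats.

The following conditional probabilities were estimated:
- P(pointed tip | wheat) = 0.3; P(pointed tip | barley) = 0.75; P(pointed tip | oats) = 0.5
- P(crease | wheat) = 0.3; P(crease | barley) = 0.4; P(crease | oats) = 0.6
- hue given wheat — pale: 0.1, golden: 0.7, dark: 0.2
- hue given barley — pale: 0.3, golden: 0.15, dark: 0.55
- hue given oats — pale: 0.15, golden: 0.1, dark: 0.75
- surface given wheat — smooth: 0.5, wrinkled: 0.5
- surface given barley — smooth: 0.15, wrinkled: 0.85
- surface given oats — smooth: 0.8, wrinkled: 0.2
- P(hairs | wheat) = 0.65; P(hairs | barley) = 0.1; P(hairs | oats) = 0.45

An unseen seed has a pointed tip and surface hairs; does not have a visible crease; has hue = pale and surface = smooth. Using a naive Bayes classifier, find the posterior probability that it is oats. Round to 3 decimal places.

0.101

wheat: 0.6 × 0.3 × (1−0.3) × 0.1 × 0.5 × 0.65 = 0.004095
barley: 0.35 × 0.75 × (1−0.4) × 0.3 × 0.15 × 0.1 = 0.00070875
oats: 0.05 × 0.5 × (1−0.6) × 0.15 × 0.8 × 0.45 = 0.00054
P(oats | x) = 0.00054 / 0.00534375 ≈ 0.101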